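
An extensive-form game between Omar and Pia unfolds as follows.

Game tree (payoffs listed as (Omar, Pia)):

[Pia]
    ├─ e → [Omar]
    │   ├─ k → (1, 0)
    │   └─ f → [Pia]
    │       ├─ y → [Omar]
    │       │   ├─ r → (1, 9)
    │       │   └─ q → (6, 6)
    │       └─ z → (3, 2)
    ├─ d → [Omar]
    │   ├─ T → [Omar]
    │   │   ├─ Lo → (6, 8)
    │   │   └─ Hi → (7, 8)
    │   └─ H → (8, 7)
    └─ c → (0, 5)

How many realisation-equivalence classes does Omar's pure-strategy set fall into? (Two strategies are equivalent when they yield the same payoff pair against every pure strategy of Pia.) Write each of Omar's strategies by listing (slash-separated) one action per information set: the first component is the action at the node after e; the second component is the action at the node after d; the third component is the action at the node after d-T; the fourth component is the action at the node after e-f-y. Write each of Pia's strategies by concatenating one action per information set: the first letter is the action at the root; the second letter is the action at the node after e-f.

Omar has 16 pure strategies: k/T/Lo/r, k/T/Lo/q, k/T/Hi/r, k/T/Hi/q, k/H/Lo/r, k/H/Lo/q, k/H/Hi/r, k/H/Hi/q, f/T/Lo/r, f/T/Lo/q, f/T/Hi/r, f/T/Hi/q, f/H/Lo/r, f/H/Lo/q, f/H/Hi/r, f/H/Hi/q. Columns: ey, ez, dy, dz, cy, cz.
{k/T/Lo/r, k/T/Lo/q} → row (1,0) (1,0) (6,8) (6,8) (0,5) (0,5)
{k/T/Hi/r, k/T/Hi/q} → row (1,0) (1,0) (7,8) (7,8) (0,5) (0,5)
{k/H/Lo/r, k/H/Lo/q, k/H/Hi/r, k/H/Hi/q} → row (1,0) (1,0) (8,7) (8,7) (0,5) (0,5)
{f/T/Lo/r} → row (1,9) (3,2) (6,8) (6,8) (0,5) (0,5)
{f/T/Lo/q} → row (6,6) (3,2) (6,8) (6,8) (0,5) (0,5)
{f/T/Hi/r} → row (1,9) (3,2) (7,8) (7,8) (0,5) (0,5)
{f/T/Hi/q} → row (6,6) (3,2) (7,8) (7,8) (0,5) (0,5)
{f/H/Lo/r, f/H/Hi/r} → row (1,9) (3,2) (8,7) (8,7) (0,5) (0,5)
{f/H/Lo/q, f/H/Hi/q} → row (6,6) (3,2) (8,7) (8,7) (0,5) (0,5)
That's 9 distinct rows out of 16 strategies.

9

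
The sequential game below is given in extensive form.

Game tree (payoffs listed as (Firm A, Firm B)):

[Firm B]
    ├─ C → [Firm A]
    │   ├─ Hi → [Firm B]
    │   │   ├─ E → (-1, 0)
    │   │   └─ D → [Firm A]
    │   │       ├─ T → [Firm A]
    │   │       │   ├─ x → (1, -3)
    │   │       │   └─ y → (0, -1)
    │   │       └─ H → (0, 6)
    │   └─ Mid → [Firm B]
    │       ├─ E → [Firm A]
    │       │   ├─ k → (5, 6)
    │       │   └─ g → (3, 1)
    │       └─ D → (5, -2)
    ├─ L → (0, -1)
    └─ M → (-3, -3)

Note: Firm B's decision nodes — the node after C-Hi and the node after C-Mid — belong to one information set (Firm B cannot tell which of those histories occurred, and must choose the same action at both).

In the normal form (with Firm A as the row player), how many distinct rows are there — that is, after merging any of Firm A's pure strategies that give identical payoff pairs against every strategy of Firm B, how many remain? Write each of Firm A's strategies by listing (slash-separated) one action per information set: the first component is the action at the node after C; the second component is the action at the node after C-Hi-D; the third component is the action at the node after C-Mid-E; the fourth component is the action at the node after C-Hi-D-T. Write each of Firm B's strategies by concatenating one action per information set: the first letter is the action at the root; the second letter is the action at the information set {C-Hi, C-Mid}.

Firm A has 16 pure strategies: Hi/T/k/x, Hi/T/k/y, Hi/T/g/x, Hi/T/g/y, Hi/H/k/x, Hi/H/k/y, Hi/H/g/x, Hi/H/g/y, Mid/T/k/x, Mid/T/k/y, Mid/T/g/x, Mid/T/g/y, Mid/H/k/x, Mid/H/k/y, Mid/H/g/x, Mid/H/g/y. Columns: CE, CD, LE, LD, ME, MD.
{Hi/T/k/x, Hi/T/g/x} → row (-1,0) (1,-3) (0,-1) (0,-1) (-3,-3) (-3,-3)
{Hi/T/k/y, Hi/T/g/y} → row (-1,0) (0,-1) (0,-1) (0,-1) (-3,-3) (-3,-3)
{Hi/H/k/x, Hi/H/k/y, Hi/H/g/x, Hi/H/g/y} → row (-1,0) (0,6) (0,-1) (0,-1) (-3,-3) (-3,-3)
{Mid/T/k/x, Mid/T/k/y, Mid/H/k/x, Mid/H/k/y} → row (5,6) (5,-2) (0,-1) (0,-1) (-3,-3) (-3,-3)
{Mid/T/g/x, Mid/T/g/y, Mid/H/g/x, Mid/H/g/y} → row (3,1) (5,-2) (0,-1) (0,-1) (-3,-3) (-3,-3)
That's 5 distinct rows out of 16 strategies.

5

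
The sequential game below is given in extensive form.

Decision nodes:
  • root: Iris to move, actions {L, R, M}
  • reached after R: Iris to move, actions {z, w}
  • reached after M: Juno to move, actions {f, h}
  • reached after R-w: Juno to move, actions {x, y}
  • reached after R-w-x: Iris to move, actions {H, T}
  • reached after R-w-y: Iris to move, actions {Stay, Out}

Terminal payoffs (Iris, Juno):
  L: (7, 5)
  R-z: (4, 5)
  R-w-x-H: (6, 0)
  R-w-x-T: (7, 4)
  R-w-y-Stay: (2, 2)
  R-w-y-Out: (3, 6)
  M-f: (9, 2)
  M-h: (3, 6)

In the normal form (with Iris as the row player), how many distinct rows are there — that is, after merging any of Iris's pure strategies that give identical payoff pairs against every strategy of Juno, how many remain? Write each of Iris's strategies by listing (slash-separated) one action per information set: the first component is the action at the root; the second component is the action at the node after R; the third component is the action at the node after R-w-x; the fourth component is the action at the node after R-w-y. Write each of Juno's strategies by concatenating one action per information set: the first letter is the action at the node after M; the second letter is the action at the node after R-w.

7

Iris has 24 pure strategies: L/z/H/Stay, L/z/H/Out, L/z/T/Stay, L/z/T/Out, L/w/H/Stay, L/w/H/Out, L/w/T/Stay, L/w/T/Out, R/z/H/Stay, R/z/H/Out, R/z/T/Stay, R/z/T/Out, R/w/H/Stay, R/w/H/Out, R/w/T/Stay, R/w/T/Out, M/z/H/Stay, M/z/H/Out, M/z/T/Stay, M/z/T/Out, M/w/H/Stay, M/w/H/Out, M/w/T/Stay, M/w/T/Out. Columns: fx, fy, hx, hy.
{L/z/H/Stay, L/z/H/Out, L/z/T/Stay, L/z/T/Out, L/w/H/Stay, L/w/H/Out, L/w/T/Stay, L/w/T/Out} → row (7,5) (7,5) (7,5) (7,5)
{R/z/H/Stay, R/z/H/Out, R/z/T/Stay, R/z/T/Out} → row (4,5) (4,5) (4,5) (4,5)
{R/w/H/Stay} → row (6,0) (2,2) (6,0) (2,2)
{R/w/H/Out} → row (6,0) (3,6) (6,0) (3,6)
{R/w/T/Stay} → row (7,4) (2,2) (7,4) (2,2)
{R/w/T/Out} → row (7,4) (3,6) (7,4) (3,6)
{M/z/H/Stay, M/z/H/Out, M/z/T/Stay, M/z/T/Out, M/w/H/Stay, M/w/H/Out, M/w/T/Stay, M/w/T/Out} → row (9,2) (9,2) (3,6) (3,6)
That's 7 distinct rows out of 24 strategies.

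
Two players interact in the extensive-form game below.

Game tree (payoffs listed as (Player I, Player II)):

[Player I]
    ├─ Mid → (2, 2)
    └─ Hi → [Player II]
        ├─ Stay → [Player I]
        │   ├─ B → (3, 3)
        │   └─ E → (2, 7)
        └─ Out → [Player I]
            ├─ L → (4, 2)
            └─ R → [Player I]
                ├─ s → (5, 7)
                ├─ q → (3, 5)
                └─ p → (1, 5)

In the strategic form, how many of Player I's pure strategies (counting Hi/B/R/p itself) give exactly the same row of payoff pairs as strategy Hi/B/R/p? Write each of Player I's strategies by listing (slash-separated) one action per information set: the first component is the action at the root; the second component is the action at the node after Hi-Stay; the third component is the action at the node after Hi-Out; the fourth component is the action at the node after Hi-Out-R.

1

Row for Hi/B/R/p (columns Stay, Out): (3,3) (1,5).
Every one of Player I's information sets is on the play path for some reply by Player II when Player I follows Hi/B/R/p.
Changing the action at any of them therefore changes at least one column, so only Hi/B/R/p itself gives this row.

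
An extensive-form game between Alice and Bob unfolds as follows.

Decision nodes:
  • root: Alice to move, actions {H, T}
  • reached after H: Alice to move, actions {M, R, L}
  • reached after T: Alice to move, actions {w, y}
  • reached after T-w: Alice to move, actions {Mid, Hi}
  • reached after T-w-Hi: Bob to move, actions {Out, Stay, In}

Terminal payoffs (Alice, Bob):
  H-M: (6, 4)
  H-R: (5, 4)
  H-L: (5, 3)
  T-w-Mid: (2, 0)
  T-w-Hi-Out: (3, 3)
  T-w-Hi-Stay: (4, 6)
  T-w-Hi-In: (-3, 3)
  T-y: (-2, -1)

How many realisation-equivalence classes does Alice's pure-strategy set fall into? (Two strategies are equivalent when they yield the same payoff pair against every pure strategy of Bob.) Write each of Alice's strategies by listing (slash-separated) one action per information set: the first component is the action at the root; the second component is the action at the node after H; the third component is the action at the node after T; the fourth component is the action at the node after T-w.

Alice has 24 pure strategies: H/M/w/Mid, H/M/w/Hi, H/M/y/Mid, H/M/y/Hi, H/R/w/Mid, H/R/w/Hi, H/R/y/Mid, H/R/y/Hi, H/L/w/Mid, H/L/w/Hi, H/L/y/Mid, H/L/y/Hi, T/M/w/Mid, T/M/w/Hi, T/M/y/Mid, T/M/y/Hi, T/R/w/Mid, T/R/w/Hi, T/R/y/Mid, T/R/y/Hi, T/L/w/Mid, T/L/w/Hi, T/L/y/Mid, T/L/y/Hi. Columns: Out, Stay, In.
{H/M/w/Mid, H/M/w/Hi, H/M/y/Mid, H/M/y/Hi} → row (6,4) (6,4) (6,4)
{H/R/w/Mid, H/R/w/Hi, H/R/y/Mid, H/R/y/Hi} → row (5,4) (5,4) (5,4)
{H/L/w/Mid, H/L/w/Hi, H/L/y/Mid, H/L/y/Hi} → row (5,3) (5,3) (5,3)
{T/M/w/Mid, T/R/w/Mid, T/L/w/Mid} → row (2,0) (2,0) (2,0)
{T/M/w/Hi, T/R/w/Hi, T/L/w/Hi} → row (3,3) (4,6) (-3,3)
{T/M/y/Mid, T/M/y/Hi, T/R/y/Mid, T/R/y/Hi, T/L/y/Mid, T/L/y/Hi} → row (-2,-1) (-2,-1) (-2,-1)
That's 6 distinct rows out of 24 strategies.

6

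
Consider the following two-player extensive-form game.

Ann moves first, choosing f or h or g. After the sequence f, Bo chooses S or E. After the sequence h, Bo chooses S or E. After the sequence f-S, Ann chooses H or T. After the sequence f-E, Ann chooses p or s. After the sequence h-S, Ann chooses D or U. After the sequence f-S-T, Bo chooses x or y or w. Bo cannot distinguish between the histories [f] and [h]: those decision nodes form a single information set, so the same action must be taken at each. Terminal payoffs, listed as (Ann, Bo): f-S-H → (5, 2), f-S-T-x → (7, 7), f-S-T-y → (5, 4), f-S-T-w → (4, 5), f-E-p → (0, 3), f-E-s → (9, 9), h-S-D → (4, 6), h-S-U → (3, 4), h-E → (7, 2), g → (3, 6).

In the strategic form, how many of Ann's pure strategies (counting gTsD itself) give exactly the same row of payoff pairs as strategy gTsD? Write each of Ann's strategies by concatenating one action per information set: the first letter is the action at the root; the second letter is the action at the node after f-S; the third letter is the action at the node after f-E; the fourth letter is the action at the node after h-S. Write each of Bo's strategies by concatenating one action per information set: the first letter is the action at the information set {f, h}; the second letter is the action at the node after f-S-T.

8

Row for gTsD (columns Sx, Sy, Sw, Ex, Ey, Ew): (3,6) (3,6) (3,6) (3,6) (3,6) (3,6).
Under gTsD, Ann's choice at the node after f-S and at the node after f-E and at the node after h-S can never be reached regardless of what Bo does, so varying those choices leaves every outcome unchanged.
Holding the reachable choices fixed and varying the unreachable ones freely already gives 2 × 2 × 2 = 8 equivalent strategies.
No other strategy reproduces this row, so those 8 are the full class: gHpD, gHpU, gHsD, gHsU, gTpD, gTpU, gTsD, gTsU.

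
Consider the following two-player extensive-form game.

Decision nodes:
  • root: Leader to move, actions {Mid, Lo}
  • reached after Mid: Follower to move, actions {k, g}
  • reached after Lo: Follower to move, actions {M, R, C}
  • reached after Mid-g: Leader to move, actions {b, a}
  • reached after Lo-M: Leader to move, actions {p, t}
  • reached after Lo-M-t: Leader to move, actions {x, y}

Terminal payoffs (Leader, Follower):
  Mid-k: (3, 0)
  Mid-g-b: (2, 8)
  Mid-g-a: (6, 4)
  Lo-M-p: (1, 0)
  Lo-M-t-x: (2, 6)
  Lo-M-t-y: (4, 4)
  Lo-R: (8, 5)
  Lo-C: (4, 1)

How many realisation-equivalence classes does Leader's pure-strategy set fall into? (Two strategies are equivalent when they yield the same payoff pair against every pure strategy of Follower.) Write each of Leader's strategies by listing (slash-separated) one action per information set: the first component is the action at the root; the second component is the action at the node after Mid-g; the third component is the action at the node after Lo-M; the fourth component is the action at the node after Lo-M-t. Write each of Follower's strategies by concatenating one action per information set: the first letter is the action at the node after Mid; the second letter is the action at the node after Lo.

Leader has 16 pure strategies: Mid/b/p/x, Mid/b/p/y, Mid/b/t/x, Mid/b/t/y, Mid/a/p/x, Mid/a/p/y, Mid/a/t/x, Mid/a/t/y, Lo/b/p/x, Lo/b/p/y, Lo/b/t/x, Lo/b/t/y, Lo/a/p/x, Lo/a/p/y, Lo/a/t/x, Lo/a/t/y. Columns: kM, kR, kC, gM, gR, gC.
{Mid/b/p/x, Mid/b/p/y, Mid/b/t/x, Mid/b/t/y} → row (3,0) (3,0) (3,0) (2,8) (2,8) (2,8)
{Mid/a/p/x, Mid/a/p/y, Mid/a/t/x, Mid/a/t/y} → row (3,0) (3,0) (3,0) (6,4) (6,4) (6,4)
{Lo/b/p/x, Lo/b/p/y, Lo/a/p/x, Lo/a/p/y} → row (1,0) (8,5) (4,1) (1,0) (8,5) (4,1)
{Lo/b/t/x, Lo/a/t/x} → row (2,6) (8,5) (4,1) (2,6) (8,5) (4,1)
{Lo/b/t/y, Lo/a/t/y} → row (4,4) (8,5) (4,1) (4,4) (8,5) (4,1)
That's 5 distinct rows out of 16 strategies.

5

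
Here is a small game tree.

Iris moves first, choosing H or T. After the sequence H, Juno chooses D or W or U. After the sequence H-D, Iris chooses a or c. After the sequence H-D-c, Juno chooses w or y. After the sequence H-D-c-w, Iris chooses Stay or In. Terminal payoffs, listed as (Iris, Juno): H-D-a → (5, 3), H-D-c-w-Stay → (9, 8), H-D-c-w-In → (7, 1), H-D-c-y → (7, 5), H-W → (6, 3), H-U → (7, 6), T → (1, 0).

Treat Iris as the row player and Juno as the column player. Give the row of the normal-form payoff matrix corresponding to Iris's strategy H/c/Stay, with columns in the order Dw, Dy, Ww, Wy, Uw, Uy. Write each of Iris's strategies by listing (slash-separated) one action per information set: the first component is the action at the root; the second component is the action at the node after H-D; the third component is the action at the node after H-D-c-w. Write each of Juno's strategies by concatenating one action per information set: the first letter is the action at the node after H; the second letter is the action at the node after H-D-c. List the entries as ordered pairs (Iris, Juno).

(9,8) (7,5) (6,3) (6,3) (7,6) (7,6)

vs Dw: Iris plays H → Juno plays D at [H] → Iris plays c at [H-D] → Juno plays w at [H-D-c] → Iris plays Stay at [H-D-c-w] → (9, 8)
vs Dy: Iris plays H → Juno plays D at [H] → Iris plays c at [H-D] → Juno plays y at [H-D-c] → (7, 5)
vs Ww: Iris plays H → Juno plays W at [H] → (6, 3)
vs Wy: Iris plays H → Juno plays W at [H] → (6, 3)
vs Uw: Iris plays H → Juno plays U at [H] → (7, 6)
vs Uy: Iris plays H → Juno plays U at [H] → (7, 6)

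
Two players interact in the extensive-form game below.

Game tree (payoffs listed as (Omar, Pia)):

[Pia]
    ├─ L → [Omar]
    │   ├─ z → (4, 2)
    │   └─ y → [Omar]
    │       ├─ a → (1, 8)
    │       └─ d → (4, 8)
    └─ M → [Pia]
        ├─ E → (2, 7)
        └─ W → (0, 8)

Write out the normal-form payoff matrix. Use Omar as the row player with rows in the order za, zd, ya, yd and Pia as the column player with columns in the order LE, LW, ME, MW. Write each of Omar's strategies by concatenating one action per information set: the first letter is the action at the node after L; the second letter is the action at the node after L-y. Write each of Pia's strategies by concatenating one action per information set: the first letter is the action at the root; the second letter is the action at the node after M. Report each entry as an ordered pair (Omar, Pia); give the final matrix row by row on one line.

za: (4,2) (4,2) (2,7) (0,8) | zd: (4,2) (4,2) (2,7) (0,8) | ya: (1,8) (1,8) (2,7) (0,8) | yd: (4,8) (4,8) (2,7) (0,8)

Row za: LE→(4,2), LW→(4,2), ME→(2,7), MW→(0,8)
Row zd: LE→(4,2), LW→(4,2), ME→(2,7), MW→(0,8)
Row ya: LE→(1,8), LW→(1,8), ME→(2,7), MW→(0,8)
Row yd: LE→(4,8), LW→(4,8), ME→(2,7), MW→(0,8)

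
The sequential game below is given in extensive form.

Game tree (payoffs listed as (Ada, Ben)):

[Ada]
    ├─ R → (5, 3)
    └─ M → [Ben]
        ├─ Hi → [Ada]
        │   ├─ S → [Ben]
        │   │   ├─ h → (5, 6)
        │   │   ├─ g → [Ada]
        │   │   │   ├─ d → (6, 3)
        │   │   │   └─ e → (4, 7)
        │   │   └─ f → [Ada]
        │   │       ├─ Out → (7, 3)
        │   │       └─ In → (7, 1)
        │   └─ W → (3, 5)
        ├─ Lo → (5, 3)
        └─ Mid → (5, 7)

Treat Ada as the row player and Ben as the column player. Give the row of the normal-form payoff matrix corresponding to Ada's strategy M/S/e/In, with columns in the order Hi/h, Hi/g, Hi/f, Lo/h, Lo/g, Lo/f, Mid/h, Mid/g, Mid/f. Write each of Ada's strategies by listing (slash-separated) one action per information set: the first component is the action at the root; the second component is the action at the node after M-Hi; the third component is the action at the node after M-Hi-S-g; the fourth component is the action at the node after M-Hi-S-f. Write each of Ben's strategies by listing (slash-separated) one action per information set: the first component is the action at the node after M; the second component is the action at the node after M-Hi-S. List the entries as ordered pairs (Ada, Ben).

(5,6) (4,7) (7,1) (5,3) (5,3) (5,3) (5,7) (5,7) (5,7)

vs Hi/h: Ada plays M → Ben plays Hi at [M] → Ada plays S at [M-Hi] → Ben plays h at [M-Hi-S] → (5, 6)
vs Hi/g: Ada plays M → Ben plays Hi at [M] → Ada plays S at [M-Hi] → Ben plays g at [M-Hi-S] → Ada plays e at [M-Hi-S-g] → (4, 7)
vs Hi/f: Ada plays M → Ben plays Hi at [M] → Ada plays S at [M-Hi] → Ben plays f at [M-Hi-S] → Ada plays In at [M-Hi-S-f] → (7, 1)
vs Lo/h: Ada plays M → Ben plays Lo at [M] → (5, 3)
vs Lo/g: Ada plays M → Ben plays Lo at [M] → (5, 3)
vs Lo/f: Ada plays M → Ben plays Lo at [M] → (5, 3)
vs Mid/h: Ada plays M → Ben plays Mid at [M] → (5, 7)
vs Mid/g: Ada plays M → Ben plays Mid at [M] → (5, 7)
vs Mid/f: Ada plays M → Ben plays Mid at [M] → (5, 7)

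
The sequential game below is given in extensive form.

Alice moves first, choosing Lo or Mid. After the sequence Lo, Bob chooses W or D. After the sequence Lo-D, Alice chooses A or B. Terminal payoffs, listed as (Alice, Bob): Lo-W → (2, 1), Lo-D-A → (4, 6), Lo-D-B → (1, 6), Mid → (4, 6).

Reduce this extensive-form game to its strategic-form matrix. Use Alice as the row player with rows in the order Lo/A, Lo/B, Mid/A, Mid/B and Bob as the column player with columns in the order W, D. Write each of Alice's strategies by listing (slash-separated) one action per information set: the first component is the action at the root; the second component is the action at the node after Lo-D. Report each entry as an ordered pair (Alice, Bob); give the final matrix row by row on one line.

Lo/A: (2,1) (4,6) | Lo/B: (2,1) (1,6) | Mid/A: (4,6) (4,6) | Mid/B: (4,6) (4,6)

Row Lo/A: W→(2,1), D→(4,6)
Row Lo/B: W→(2,1), D→(1,6)
Row Mid/A: W→(4,6), D→(4,6)
Row Mid/B: W→(4,6), D→(4,6)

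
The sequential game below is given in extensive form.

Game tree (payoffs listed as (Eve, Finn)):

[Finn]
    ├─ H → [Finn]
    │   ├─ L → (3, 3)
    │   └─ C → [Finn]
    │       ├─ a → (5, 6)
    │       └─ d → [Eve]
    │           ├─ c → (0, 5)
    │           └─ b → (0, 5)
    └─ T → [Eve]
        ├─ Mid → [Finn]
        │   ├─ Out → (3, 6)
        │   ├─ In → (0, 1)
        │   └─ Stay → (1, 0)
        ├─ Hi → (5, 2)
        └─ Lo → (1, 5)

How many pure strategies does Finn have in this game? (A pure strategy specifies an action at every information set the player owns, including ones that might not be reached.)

Finn owns the root with actions {H, T} — two choices.
Finn owns the node after H with actions {L, C} — two choices.
Finn owns the node after H-C with actions {a, d} — two choices.
Finn owns the node after T-Mid with actions {Out, In, Stay} — three choices.
A pure strategy fixes one action at each information set independently, so the count is the product 2 × 2 × 2 × 3 = 24.
(For reference, Eve has 6 pure strategies, giving a 24×6 normal-form matrix.)

24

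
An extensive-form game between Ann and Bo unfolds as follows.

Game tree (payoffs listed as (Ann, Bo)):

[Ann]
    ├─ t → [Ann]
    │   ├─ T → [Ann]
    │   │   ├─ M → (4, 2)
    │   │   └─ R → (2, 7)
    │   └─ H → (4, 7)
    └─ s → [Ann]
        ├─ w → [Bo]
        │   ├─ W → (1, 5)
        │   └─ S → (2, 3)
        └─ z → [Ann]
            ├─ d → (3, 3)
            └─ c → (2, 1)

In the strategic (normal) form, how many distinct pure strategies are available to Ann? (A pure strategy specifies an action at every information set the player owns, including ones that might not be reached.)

Ann owns the root with actions {t, s} — two choices.
Ann owns the node after t with actions {T, H} — two choices.
Ann owns the node after s with actions {w, z} — two choices.
Ann owns the node after t-T with actions {M, R} — two choices.
Ann owns the node after s-z with actions {d, c} — two choices.
A pure strategy fixes one action at each information set independently, so the count is the product 2 × 2 × 2 × 2 × 2 = 32.

32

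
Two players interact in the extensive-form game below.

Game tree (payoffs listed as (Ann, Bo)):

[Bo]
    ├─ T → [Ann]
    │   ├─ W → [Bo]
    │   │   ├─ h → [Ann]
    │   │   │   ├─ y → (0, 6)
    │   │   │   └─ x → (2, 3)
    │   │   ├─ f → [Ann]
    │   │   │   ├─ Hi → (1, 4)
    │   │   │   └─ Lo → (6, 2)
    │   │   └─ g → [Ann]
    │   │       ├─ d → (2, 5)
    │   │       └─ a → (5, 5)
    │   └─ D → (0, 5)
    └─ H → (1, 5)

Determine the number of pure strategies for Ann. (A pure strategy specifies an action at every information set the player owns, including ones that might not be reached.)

16

Ann owns the node after T with actions {W, D} — two choices.
Ann owns the node after T-W-h with actions {y, x} — two choices.
Ann owns the node after T-W-f with actions {Hi, Lo} — two choices.
Ann owns the node after T-W-g with actions {d, a} — two choices.
A pure strategy fixes one action at each information set independently, so the count is the product 2 × 2 × 2 × 2 = 16.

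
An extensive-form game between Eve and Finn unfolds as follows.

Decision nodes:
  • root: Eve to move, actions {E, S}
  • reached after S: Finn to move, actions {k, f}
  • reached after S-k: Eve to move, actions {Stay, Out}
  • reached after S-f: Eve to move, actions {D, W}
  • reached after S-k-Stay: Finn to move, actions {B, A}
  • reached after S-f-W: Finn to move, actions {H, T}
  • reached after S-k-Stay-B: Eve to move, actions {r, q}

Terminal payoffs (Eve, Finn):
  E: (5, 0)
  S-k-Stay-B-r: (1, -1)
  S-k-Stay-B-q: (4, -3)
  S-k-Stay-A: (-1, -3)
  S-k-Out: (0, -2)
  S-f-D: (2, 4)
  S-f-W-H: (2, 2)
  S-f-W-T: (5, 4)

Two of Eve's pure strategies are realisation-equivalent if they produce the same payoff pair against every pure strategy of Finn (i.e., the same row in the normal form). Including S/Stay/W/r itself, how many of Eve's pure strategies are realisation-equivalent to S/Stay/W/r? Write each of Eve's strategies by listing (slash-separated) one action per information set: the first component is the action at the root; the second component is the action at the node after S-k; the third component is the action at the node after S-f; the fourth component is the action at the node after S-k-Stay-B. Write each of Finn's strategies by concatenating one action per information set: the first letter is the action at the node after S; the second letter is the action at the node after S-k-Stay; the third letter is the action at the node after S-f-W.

1

Row for S/Stay/W/r (columns kBH, kBT, kAH, kAT, fBH, fBT, fAH, fAT): (1,-1) (1,-1) (-1,-3) (-1,-3) (2,2) (5,4) (2,2) (5,4).
Every one of Eve's information sets is on the play path for some reply by Finn when Eve follows S/Stay/W/r.
Changing the action at any of them therefore changes at least one column, so only S/Stay/W/r itself gives this row.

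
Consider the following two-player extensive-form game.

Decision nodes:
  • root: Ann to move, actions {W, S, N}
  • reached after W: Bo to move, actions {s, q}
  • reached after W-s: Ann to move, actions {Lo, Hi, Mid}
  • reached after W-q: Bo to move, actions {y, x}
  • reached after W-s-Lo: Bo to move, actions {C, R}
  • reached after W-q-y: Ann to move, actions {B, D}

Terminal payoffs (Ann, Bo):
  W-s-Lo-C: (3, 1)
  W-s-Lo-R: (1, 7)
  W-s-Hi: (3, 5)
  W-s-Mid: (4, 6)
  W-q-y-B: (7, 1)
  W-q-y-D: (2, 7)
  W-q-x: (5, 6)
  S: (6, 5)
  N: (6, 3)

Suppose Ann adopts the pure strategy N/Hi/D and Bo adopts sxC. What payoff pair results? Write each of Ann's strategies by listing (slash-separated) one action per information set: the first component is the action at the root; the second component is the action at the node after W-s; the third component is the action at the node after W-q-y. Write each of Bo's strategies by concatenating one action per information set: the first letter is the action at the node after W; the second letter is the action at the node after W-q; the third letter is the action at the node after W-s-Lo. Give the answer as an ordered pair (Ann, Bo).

(6, 3)

Trace the play path from the root:
  Ann plays N
→ terminal payoff (6, 3).
(Ann's choice at the node after W-s is never reached on this path, so it doesn't affect the outcome.)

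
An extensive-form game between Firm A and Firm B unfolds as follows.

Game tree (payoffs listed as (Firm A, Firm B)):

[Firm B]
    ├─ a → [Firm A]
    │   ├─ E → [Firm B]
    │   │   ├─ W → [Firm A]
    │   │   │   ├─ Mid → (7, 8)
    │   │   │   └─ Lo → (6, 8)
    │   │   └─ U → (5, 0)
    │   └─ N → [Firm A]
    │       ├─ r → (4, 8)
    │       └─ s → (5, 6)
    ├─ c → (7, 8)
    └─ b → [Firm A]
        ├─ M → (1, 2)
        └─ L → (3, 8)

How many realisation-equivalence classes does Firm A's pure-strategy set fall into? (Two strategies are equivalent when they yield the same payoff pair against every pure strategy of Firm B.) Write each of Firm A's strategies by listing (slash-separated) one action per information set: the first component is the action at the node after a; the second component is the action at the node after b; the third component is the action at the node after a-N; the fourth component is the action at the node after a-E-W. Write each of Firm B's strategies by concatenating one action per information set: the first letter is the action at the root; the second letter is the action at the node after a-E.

Firm A has 16 pure strategies: E/M/r/Mid, E/M/r/Lo, E/M/s/Mid, E/M/s/Lo, E/L/r/Mid, E/L/r/Lo, E/L/s/Mid, E/L/s/Lo, N/M/r/Mid, N/M/r/Lo, N/M/s/Mid, N/M/s/Lo, N/L/r/Mid, N/L/r/Lo, N/L/s/Mid, N/L/s/Lo. Columns: aW, aU, cW, cU, bW, bU.
{E/M/r/Mid, E/M/s/Mid} → row (7,8) (5,0) (7,8) (7,8) (1,2) (1,2)
{E/M/r/Lo, E/M/s/Lo} → row (6,8) (5,0) (7,8) (7,8) (1,2) (1,2)
{E/L/r/Mid, E/L/s/Mid} → row (7,8) (5,0) (7,8) (7,8) (3,8) (3,8)
{E/L/r/Lo, E/L/s/Lo} → row (6,8) (5,0) (7,8) (7,8) (3,8) (3,8)
{N/M/r/Mid, N/M/r/Lo} → row (4,8) (4,8) (7,8) (7,8) (1,2) (1,2)
{N/M/s/Mid, N/M/s/Lo} → row (5,6) (5,6) (7,8) (7,8) (1,2) (1,2)
{N/L/r/Mid, N/L/r/Lo} → row (4,8) (4,8) (7,8) (7,8) (3,8) (3,8)
{N/L/s/Mid, N/L/s/Lo} → row (5,6) (5,6) (7,8) (7,8) (3,8) (3,8)
That's 8 distinct rows out of 16 strategies.

8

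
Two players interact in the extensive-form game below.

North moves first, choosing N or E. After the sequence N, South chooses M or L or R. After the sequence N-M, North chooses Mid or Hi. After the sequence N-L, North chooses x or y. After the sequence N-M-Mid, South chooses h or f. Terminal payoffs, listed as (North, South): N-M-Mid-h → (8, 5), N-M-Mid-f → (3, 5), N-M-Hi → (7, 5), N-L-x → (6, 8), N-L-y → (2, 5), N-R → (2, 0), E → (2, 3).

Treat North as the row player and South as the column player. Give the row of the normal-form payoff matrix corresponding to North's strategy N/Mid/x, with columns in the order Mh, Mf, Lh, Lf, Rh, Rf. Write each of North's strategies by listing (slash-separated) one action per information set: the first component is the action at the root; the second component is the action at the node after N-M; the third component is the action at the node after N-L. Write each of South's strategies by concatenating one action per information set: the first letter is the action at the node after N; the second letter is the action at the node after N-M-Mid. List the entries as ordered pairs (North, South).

vs Mh: North plays N → South plays M at [N] → North plays Mid at [N-M] → South plays h at [N-M-Mid] → (8, 5)
vs Mf: North plays N → South plays M at [N] → North plays Mid at [N-M] → South plays f at [N-M-Mid] → (3, 5)
vs Lh: North plays N → South plays L at [N] → North plays x at [N-L] → (6, 8)
vs Lf: North plays N → South plays L at [N] → North plays x at [N-L] → (6, 8)
vs Rh: North plays N → South plays R at [N] → (2, 0)
vs Rf: North plays N → South plays R at [N] → (2, 0)

(8,5) (3,5) (6,8) (6,8) (2,0) (2,0)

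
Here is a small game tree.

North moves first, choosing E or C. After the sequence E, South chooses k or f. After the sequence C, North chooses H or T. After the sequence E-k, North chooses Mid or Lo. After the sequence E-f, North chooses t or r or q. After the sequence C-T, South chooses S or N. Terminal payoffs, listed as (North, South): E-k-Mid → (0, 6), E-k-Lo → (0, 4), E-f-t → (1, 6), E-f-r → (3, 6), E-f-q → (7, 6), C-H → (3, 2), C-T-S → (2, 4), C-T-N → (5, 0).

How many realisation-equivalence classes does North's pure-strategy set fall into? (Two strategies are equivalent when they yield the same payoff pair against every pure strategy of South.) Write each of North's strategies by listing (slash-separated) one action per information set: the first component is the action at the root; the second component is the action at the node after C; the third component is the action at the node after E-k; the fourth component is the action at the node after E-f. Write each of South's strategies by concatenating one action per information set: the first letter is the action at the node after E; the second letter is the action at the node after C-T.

8

North has 24 pure strategies: E/H/Mid/t, E/H/Mid/r, E/H/Mid/q, E/H/Lo/t, E/H/Lo/r, E/H/Lo/q, E/T/Mid/t, E/T/Mid/r, E/T/Mid/q, E/T/Lo/t, E/T/Lo/r, E/T/Lo/q, C/H/Mid/t, C/H/Mid/r, C/H/Mid/q, C/H/Lo/t, C/H/Lo/r, C/H/Lo/q, C/T/Mid/t, C/T/Mid/r, C/T/Mid/q, C/T/Lo/t, C/T/Lo/r, C/T/Lo/q. Columns: kS, kN, fS, fN.
{E/H/Mid/t, E/T/Mid/t} → row (0,6) (0,6) (1,6) (1,6)
{E/H/Mid/r, E/T/Mid/r} → row (0,6) (0,6) (3,6) (3,6)
{E/H/Mid/q, E/T/Mid/q} → row (0,6) (0,6) (7,6) (7,6)
{E/H/Lo/t, E/T/Lo/t} → row (0,4) (0,4) (1,6) (1,6)
{E/H/Lo/r, E/T/Lo/r} → row (0,4) (0,4) (3,6) (3,6)
{E/H/Lo/q, E/T/Lo/q} → row (0,4) (0,4) (7,6) (7,6)
{C/H/Mid/t, C/H/Mid/r, C/H/Mid/q, C/H/Lo/t, C/H/Lo/r, C/H/Lo/q} → row (3,2) (3,2) (3,2) (3,2)
{C/T/Mid/t, C/T/Mid/r, C/T/Mid/q, C/T/Lo/t, C/T/Lo/r, C/T/Lo/q} → row (2,4) (5,0) (2,4) (5,0)
That's 8 distinct rows out of 24 strategies.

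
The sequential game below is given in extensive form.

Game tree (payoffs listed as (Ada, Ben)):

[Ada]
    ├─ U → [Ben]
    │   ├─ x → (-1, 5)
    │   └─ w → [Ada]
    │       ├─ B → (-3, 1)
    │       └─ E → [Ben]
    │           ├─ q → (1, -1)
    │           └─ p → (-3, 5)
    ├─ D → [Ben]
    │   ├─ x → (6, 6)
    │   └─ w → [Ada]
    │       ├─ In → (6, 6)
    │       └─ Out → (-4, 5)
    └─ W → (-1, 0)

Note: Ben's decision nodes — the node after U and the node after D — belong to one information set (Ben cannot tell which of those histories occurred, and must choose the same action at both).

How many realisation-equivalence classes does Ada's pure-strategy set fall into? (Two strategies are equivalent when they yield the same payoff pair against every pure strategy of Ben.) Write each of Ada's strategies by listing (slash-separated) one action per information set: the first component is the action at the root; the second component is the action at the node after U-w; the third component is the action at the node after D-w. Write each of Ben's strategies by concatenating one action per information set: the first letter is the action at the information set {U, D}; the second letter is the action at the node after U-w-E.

5

Ada has 12 pure strategies: U/B/In, U/B/Out, U/E/In, U/E/Out, D/B/In, D/B/Out, D/E/In, D/E/Out, W/B/In, W/B/Out, W/E/In, W/E/Out. Columns: xq, xp, wq, wp.
{U/B/In, U/B/Out} → row (-1,5) (-1,5) (-3,1) (-3,1)
{U/E/In, U/E/Out} → row (-1,5) (-1,5) (1,-1) (-3,5)
{D/B/In, D/E/In} → row (6,6) (6,6) (6,6) (6,6)
{D/B/Out, D/E/Out} → row (6,6) (6,6) (-4,5) (-4,5)
{W/B/In, W/B/Out, W/E/In, W/E/Out} → row (-1,0) (-1,0) (-1,0) (-1,0)
That's 5 distinct rows out of 12 strategies.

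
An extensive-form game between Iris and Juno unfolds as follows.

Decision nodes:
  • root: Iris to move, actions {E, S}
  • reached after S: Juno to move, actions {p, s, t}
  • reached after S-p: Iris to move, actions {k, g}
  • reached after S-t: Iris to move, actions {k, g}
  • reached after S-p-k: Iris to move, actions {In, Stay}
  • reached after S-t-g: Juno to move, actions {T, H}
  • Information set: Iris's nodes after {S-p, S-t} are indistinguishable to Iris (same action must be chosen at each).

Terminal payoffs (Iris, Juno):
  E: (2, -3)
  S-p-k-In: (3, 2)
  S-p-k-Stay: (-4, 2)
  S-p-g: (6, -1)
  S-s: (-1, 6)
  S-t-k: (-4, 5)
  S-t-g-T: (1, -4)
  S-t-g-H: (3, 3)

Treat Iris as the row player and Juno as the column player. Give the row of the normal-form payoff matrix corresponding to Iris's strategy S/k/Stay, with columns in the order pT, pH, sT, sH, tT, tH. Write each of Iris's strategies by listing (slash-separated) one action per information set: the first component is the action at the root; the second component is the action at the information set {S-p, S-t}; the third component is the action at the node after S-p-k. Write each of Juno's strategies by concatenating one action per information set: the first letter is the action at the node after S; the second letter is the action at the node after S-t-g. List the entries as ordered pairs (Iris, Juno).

(-4,2) (-4,2) (-1,6) (-1,6) (-4,5) (-4,5)

vs pT: Iris plays S → Juno plays p at [S] → Iris plays k at [S-p] → Iris plays Stay at [S-p-k] → (-4, 2)
vs pH: Iris plays S → Juno plays p at [S] → Iris plays k at [S-p] → Iris plays Stay at [S-p-k] → (-4, 2)
vs sT: Iris plays S → Juno plays s at [S] → (-1, 6)
vs sH: Iris plays S → Juno plays s at [S] → (-1, 6)
vs tT: Iris plays S → Juno plays t at [S] → Iris plays k at [S-t] → (-4, 5)
vs tH: Iris plays S → Juno plays t at [S] → Iris plays k at [S-t] → (-4, 5)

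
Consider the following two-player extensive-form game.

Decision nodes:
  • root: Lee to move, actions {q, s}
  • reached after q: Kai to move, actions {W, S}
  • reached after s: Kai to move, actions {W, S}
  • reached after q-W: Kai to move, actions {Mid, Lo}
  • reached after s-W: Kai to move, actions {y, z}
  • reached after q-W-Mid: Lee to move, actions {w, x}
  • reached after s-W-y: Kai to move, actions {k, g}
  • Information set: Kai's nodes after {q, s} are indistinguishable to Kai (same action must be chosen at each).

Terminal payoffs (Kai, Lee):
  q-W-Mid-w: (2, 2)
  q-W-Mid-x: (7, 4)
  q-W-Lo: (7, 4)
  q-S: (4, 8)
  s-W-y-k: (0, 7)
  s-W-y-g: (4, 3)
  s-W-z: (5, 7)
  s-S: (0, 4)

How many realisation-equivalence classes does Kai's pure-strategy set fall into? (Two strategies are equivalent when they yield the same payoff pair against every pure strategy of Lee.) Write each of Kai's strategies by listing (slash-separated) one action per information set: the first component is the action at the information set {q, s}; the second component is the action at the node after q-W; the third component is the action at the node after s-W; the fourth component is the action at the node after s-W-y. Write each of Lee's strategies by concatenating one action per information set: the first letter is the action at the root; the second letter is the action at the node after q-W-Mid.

Kai has 16 pure strategies: W/Mid/y/k, W/Mid/y/g, W/Mid/z/k, W/Mid/z/g, W/Lo/y/k, W/Lo/y/g, W/Lo/z/k, W/Lo/z/g, S/Mid/y/k, S/Mid/y/g, S/Mid/z/k, S/Mid/z/g, S/Lo/y/k, S/Lo/y/g, S/Lo/z/k, S/Lo/z/g. Columns: qw, qx, sw, sx.
{W/Mid/y/k} → row (2,2) (7,4) (0,7) (0,7)
{W/Mid/y/g} → row (2,2) (7,4) (4,3) (4,3)
{W/Mid/z/k, W/Mid/z/g} → row (2,2) (7,4) (5,7) (5,7)
{W/Lo/y/k} → row (7,4) (7,4) (0,7) (0,7)
{W/Lo/y/g} → row (7,4) (7,4) (4,3) (4,3)
{W/Lo/z/k, W/Lo/z/g} → row (7,4) (7,4) (5,7) (5,7)
{S/Mid/y/k, S/Mid/y/g, S/Mid/z/k, S/Mid/z/g, S/Lo/y/k, S/Lo/y/g, S/Lo/z/k, S/Lo/z/g} → row (4,8) (4,8) (0,4) (0,4)
That's 7 distinct rows out of 16 strategies.

7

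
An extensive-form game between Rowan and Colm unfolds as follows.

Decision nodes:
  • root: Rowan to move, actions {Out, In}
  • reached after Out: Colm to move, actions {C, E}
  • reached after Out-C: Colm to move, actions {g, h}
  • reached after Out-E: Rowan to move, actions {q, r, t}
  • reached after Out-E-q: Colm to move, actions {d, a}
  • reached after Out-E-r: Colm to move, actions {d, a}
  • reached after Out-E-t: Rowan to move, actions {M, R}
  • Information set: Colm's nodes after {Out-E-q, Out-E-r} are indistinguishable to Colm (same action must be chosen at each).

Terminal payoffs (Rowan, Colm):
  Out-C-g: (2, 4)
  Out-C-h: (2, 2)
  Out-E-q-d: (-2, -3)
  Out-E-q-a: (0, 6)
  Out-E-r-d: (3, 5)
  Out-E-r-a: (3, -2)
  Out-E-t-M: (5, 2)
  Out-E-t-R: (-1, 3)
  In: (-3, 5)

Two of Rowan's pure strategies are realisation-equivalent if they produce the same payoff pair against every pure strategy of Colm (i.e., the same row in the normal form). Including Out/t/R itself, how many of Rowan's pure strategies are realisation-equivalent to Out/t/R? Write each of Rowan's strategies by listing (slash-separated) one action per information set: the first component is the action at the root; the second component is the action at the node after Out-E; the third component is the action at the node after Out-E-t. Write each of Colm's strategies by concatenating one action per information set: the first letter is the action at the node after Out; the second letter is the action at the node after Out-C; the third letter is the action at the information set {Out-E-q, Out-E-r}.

1

Row for Out/t/R (columns Cgd, Cga, Chd, Cha, Egd, Ega, Ehd, Eha): (2,4) (2,4) (2,2) (2,2) (-1,3) (-1,3) (-1,3) (-1,3).
Every one of Rowan's information sets is on the play path for some reply by Colm when Rowan follows Out/t/R.
Changing the action at any of them therefore changes at least one column, so only Out/t/R itself gives this row.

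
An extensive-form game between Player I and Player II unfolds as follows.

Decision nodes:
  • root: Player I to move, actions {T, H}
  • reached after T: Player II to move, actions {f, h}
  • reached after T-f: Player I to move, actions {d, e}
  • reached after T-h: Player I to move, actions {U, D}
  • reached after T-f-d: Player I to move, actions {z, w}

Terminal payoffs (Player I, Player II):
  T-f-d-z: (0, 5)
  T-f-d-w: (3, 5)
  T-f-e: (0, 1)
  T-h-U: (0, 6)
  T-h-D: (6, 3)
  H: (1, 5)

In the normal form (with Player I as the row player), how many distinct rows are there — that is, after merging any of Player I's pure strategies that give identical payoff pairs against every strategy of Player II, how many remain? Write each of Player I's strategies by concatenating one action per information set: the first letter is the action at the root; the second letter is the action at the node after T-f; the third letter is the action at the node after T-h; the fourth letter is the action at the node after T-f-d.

7

Player I has 16 pure strategies: TdUz, TdUw, TdDz, TdDw, TeUz, TeUw, TeDz, TeDw, HdUz, HdUw, HdDz, HdDw, HeUz, HeUw, HeDz, HeDw. Columns: f, h.
{TdUz} → row (0,5) (0,6)
{TdUw} → row (3,5) (0,6)
{TdDz} → row (0,5) (6,3)
{TdDw} → row (3,5) (6,3)
{TeUz, TeUw} → row (0,1) (0,6)
{TeDz, TeDw} → row (0,1) (6,3)
{HdUz, HdUw, HdDz, HdDw, HeUz, HeUw, HeDz, HeDw} → row (1,5) (1,5)
That's 7 distinct rows out of 16 strategies.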